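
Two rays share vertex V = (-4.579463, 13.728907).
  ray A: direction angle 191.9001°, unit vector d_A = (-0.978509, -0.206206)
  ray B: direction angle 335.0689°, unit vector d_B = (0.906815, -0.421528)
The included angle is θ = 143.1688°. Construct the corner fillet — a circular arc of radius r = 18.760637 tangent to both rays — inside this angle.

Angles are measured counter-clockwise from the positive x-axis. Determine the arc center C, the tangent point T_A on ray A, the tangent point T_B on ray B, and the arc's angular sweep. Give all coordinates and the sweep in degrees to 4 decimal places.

center=(-6.8232,-5.9166) T_A=(-10.6917,12.4408) T_B=(1.0850,11.0958) sweep=36.8312

bisector direction at 263.4845° = (-0.113472,-0.993541)
center distance |VC| = r/sin(θ/2) = 18.760637/sin(71.5844°) = 19.773223
C = V + |VC|·bis = (-6.8232,-5.9166)
T_A = V + ((C−V)·d_A)·d_A = V + 6.2465·d_A = (-10.6917,12.4408)
T_B = V + ((C−V)·d_B)·d_B = V + 6.2465·d_B = (1.0850,11.0958)
sweep = 180° − θ = 36.8312°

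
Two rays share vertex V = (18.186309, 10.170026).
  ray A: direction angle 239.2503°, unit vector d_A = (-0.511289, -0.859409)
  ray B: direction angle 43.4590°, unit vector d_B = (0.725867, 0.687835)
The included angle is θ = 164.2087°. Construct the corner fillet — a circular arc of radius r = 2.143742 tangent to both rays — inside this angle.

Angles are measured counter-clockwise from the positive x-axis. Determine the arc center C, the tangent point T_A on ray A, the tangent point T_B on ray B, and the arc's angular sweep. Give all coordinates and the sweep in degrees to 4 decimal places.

bisector direction at 321.3546° = (0.781026,-0.624498)
center distance |VC| = r/sin(θ/2) = 2.143742/sin(82.1043°) = 2.164259
C = V + |VC|·bis = (19.8767,8.8185)
T_A = V + ((C−V)·d_A)·d_A = V + 0.2973·d_A = (18.0343,9.9145)
T_B = V + ((C−V)·d_B)·d_B = V + 0.2973·d_B = (18.4021,10.3745)
sweep = 180° − θ = 15.7913°

center=(19.8767,8.8185) T_A=(18.0343,9.9145) T_B=(18.4021,10.3745) sweep=15.7913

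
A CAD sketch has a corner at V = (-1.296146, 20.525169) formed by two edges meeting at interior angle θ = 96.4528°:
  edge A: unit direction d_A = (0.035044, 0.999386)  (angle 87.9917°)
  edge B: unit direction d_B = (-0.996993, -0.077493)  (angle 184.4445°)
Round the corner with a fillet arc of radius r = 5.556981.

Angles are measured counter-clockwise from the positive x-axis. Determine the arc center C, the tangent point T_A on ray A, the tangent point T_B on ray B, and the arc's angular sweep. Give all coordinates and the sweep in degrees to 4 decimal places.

bisector direction at 136.2181° = (-0.721979,0.691915)
center distance |VC| = r/sin(θ/2) = 5.556981/sin(48.2264°) = 7.451203
C = V + |VC|·bis = (-6.6758,25.6808)
T_A = V + ((C−V)·d_A)·d_A = V + 4.9639·d_A = (-1.1222,25.4860)
T_B = V + ((C−V)·d_B)·d_B = V + 4.9639·d_B = (-6.2451,20.1405)
sweep = 180° − θ = 83.5472°

center=(-6.6758,25.6808) T_A=(-1.1222,25.4860) T_B=(-6.2451,20.1405) sweep=83.5472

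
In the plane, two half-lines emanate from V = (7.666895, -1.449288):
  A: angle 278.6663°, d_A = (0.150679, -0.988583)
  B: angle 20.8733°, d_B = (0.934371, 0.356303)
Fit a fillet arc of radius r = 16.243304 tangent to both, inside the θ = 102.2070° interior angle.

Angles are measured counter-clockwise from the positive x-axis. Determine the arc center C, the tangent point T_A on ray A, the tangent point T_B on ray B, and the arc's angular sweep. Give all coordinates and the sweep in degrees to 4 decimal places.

bisector direction at 329.7698° = (0.864010,-0.503475)
center distance |VC| = r/sin(θ/2) = 16.243304/sin(51.1035°) = 20.870731
C = V + |VC|·bis = (25.6994,-11.9572)
T_A = V + ((C−V)·d_A)·d_A = V + 13.1051·d_A = (9.6416,-14.4047)
T_B = V + ((C−V)·d_B)·d_B = V + 13.1051·d_B = (19.9119,3.2201)
sweep = 180° − θ = 77.7930°

center=(25.6994,-11.9572) T_A=(9.6416,-14.4047) T_B=(19.9119,3.2201) sweep=77.7930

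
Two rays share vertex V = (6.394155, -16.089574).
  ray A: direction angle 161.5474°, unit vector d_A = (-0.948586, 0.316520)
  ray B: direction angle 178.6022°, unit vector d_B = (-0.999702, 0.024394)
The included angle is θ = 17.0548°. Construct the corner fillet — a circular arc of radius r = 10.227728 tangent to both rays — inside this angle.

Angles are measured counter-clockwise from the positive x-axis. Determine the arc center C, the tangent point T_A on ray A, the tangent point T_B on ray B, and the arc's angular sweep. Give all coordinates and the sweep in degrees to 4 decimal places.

center=(-61.5482,-4.2009) T_A=(-58.3109,5.5009) T_B=(-61.7977,-14.4256) sweep=162.9452

bisector direction at 170.0748° = (-0.985034,0.172362)
center distance |VC| = r/sin(θ/2) = 10.227728/sin(8.5274°) = 68.974677
C = V + |VC|·bis = (-61.5482,-4.2009)
T_A = V + ((C−V)·d_A)·d_A = V + 68.2122·d_A = (-58.3109,5.5009)
T_B = V + ((C−V)·d_B)·d_B = V + 68.2122·d_B = (-61.7977,-14.4256)
sweep = 180° − θ = 162.9452°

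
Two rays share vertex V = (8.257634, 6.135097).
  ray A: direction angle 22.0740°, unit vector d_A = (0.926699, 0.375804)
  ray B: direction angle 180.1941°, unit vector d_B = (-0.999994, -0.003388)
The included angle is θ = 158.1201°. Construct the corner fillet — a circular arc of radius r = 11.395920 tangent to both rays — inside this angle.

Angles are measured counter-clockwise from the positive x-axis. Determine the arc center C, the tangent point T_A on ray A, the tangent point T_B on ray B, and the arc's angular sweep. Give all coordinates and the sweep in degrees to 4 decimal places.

bisector direction at 101.1341° = (-0.193105,0.981178)
center distance |VC| = r/sin(θ/2) = 11.395920/sin(79.0601°) = 11.606856
C = V + |VC|·bis = (6.0163,17.5235)
T_A = V + ((C−V)·d_A)·d_A = V + 2.2027·d_A = (10.2989,6.9629)
T_B = V + ((C−V)·d_B)·d_B = V + 2.2027·d_B = (6.0549,6.1276)
sweep = 180° − θ = 21.8799°

center=(6.0163,17.5235) T_A=(10.2989,6.9629) T_B=(6.0549,6.1276) sweep=21.8799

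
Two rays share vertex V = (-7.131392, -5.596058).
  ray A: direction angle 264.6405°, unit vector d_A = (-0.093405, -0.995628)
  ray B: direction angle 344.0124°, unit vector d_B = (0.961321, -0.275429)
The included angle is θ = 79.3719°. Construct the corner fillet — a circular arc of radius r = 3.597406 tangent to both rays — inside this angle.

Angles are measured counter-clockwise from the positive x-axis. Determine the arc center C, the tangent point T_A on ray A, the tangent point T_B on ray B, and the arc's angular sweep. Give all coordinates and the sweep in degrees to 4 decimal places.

center=(-3.9546,-10.2484) T_A=(-7.5363,-9.9124) T_B=(-2.9638,-6.7901) sweep=100.6281

bisector direction at 304.3264° = (0.563907,-0.825838)
center distance |VC| = r/sin(θ/2) = 3.597406/sin(39.6859°) = 5.633454
C = V + |VC|·bis = (-3.9546,-10.2484)
T_A = V + ((C−V)·d_A)·d_A = V + 4.3353·d_A = (-7.5363,-9.9124)
T_B = V + ((C−V)·d_B)·d_B = V + 4.3353·d_B = (-2.9638,-6.7901)
sweep = 180° − θ = 100.6281°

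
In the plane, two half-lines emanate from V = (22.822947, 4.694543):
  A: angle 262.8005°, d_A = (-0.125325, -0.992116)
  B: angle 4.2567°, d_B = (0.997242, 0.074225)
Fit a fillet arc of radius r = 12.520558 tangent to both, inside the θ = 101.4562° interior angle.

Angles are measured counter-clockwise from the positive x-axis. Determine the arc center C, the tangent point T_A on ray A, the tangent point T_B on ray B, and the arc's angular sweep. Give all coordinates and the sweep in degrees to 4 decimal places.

center=(33.9618,-7.0316) T_A=(21.5399,-5.4624) T_B=(33.0324,5.4544) sweep=78.5438

bisector direction at 313.5286° = (0.688717,-0.725031)
center distance |VC| = r/sin(θ/2) = 12.520558/sin(50.7281°) = 16.173281
C = V + |VC|·bis = (33.9618,-7.0316)
T_A = V + ((C−V)·d_A)·d_A = V + 10.2377·d_A = (21.5399,-5.4624)
T_B = V + ((C−V)·d_B)·d_B = V + 10.2377·d_B = (33.0324,5.4544)
sweep = 180° − θ = 78.5438°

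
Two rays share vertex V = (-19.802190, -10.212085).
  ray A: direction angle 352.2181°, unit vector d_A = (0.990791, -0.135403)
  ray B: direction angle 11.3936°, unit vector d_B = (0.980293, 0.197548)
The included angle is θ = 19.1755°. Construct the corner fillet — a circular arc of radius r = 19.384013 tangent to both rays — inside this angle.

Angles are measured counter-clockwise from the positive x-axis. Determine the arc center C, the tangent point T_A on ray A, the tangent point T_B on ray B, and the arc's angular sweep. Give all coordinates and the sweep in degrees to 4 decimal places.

center=(96.5200,-6.5446) T_A=(93.8954,-25.7501) T_B=(92.6907,12.4574) sweep=160.8245

bisector direction at 1.8059° = (0.999503,0.031513)
center distance |VC| = r/sin(θ/2) = 19.384013/sin(9.5877°) = 116.380004
C = V + |VC|·bis = (96.5200,-6.5446)
T_A = V + ((C−V)·d_A)·d_A = V + 114.7544·d_A = (93.8954,-25.7501)
T_B = V + ((C−V)·d_B)·d_B = V + 114.7544·d_B = (92.6907,12.4574)
sweep = 180° − θ = 160.8245°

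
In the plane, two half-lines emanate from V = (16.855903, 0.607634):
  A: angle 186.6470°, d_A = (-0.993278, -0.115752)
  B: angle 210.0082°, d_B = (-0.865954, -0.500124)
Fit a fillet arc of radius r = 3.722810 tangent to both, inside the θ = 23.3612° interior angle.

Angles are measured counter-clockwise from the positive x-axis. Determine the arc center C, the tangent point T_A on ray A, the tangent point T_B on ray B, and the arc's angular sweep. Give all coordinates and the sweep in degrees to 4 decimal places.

bisector direction at 198.3276° = (-0.949274,-0.314450)
center distance |VC| = r/sin(θ/2) = 3.722810/sin(11.6806°) = 18.388267
C = V + |VC|·bis = (-0.5996,-5.1746)
T_A = V + ((C−V)·d_A)·d_A = V + 18.0075·d_A = (-1.0305,-1.4768)
T_B = V + ((C−V)·d_B)·d_B = V + 18.0075·d_B = (1.2623,-8.3983)
sweep = 180° − θ = 156.6388°

center=(-0.5996,-5.1746) T_A=(-1.0305,-1.4768) T_B=(1.2623,-8.3983) sweep=156.6388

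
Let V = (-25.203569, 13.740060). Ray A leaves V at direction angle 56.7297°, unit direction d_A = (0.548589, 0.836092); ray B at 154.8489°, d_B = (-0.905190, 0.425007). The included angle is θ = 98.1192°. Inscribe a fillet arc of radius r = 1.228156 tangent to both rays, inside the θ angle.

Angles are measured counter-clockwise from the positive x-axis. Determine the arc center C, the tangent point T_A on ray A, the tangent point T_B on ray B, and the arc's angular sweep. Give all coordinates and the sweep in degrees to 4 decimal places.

center=(-25.6460,15.3046) T_A=(-24.6191,14.6308) T_B=(-26.1679,14.1929) sweep=81.8808

bisector direction at 105.7893° = (-0.272101,0.962269)
center distance |VC| = r/sin(θ/2) = 1.228156/sin(49.0596°) = 1.625853
C = V + |VC|·bis = (-25.6460,15.3046)
T_A = V + ((C−V)·d_A)·d_A = V + 1.0654·d_A = (-24.6191,14.6308)
T_B = V + ((C−V)·d_B)·d_B = V + 1.0654·d_B = (-26.1679,14.1929)
sweep = 180° − θ = 81.8808°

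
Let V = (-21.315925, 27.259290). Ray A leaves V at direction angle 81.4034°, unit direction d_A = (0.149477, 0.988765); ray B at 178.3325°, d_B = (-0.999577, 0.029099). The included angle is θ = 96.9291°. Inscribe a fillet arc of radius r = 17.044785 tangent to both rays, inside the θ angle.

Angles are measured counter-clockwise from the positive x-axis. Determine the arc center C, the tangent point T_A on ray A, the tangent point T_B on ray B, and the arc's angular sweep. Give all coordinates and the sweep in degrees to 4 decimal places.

center=(-35.9123,44.7362) T_A=(-19.0590,42.1884) T_B=(-36.4083,27.6987) sweep=83.0709

bisector direction at 129.8680° = (-0.641020,0.767524)
center distance |VC| = r/sin(θ/2) = 17.044785/sin(48.4646°) = 22.770537
C = V + |VC|·bis = (-35.9123,44.7362)
T_A = V + ((C−V)·d_A)·d_A = V + 15.0988·d_A = (-19.0590,42.1884)
T_B = V + ((C−V)·d_B)·d_B = V + 15.0988·d_B = (-36.4083,27.6987)
sweep = 180° − θ = 83.0709°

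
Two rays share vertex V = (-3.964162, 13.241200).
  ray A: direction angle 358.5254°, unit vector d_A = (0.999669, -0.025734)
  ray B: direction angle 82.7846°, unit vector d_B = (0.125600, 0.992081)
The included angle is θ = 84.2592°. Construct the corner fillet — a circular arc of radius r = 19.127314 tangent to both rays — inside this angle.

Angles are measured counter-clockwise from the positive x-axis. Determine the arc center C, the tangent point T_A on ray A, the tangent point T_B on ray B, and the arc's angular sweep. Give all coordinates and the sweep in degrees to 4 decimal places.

center=(17.6677,31.8180) T_A=(17.1755,12.6970) T_B=(-1.3081,34.2204) sweep=95.7408

bisector direction at 40.6550° = (0.758646,0.651503)
center distance |VC| = r/sin(θ/2) = 19.127314/sin(42.1296°) = 28.513764
C = V + |VC|·bis = (17.6677,31.8180)
T_A = V + ((C−V)·d_A)·d_A = V + 21.1466·d_A = (17.1755,12.6970)
T_B = V + ((C−V)·d_B)·d_B = V + 21.1466·d_B = (-1.3081,34.2204)
sweep = 180° − θ = 95.7408°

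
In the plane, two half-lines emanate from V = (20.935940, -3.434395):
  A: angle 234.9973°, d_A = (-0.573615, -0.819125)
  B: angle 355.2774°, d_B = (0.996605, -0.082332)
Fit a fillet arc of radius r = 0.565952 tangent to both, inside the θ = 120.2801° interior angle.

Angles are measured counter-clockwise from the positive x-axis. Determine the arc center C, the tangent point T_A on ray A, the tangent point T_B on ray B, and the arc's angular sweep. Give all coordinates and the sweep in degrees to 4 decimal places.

bisector direction at 295.1374° = (0.424790,-0.905292)
center distance |VC| = r/sin(θ/2) = 0.565952/sin(60.1401°) = 0.652586
C = V + |VC|·bis = (21.2132,-4.0252)
T_A = V + ((C−V)·d_A)·d_A = V + 0.3249·d_A = (20.7496,-3.7005)
T_B = V + ((C−V)·d_B)·d_B = V + 0.3249·d_B = (21.2597,-3.4611)
sweep = 180° − θ = 59.7199°

center=(21.2132,-4.0252) T_A=(20.7496,-3.7005) T_B=(21.2597,-3.4611) sweep=59.7199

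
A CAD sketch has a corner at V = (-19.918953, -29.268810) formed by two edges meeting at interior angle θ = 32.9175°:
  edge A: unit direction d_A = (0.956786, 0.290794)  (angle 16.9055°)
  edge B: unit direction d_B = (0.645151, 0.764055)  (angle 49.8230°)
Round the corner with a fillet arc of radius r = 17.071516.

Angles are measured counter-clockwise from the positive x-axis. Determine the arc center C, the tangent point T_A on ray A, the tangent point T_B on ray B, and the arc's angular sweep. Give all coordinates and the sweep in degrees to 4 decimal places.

center=(30.4048,3.8686) T_A=(35.3691,-12.4652) T_B=(17.3612,14.8823) sweep=147.0825

bisector direction at 33.3642° = (0.835191,0.549960)
center distance |VC| = r/sin(θ/2) = 17.071516/sin(16.4587°) = 60.254188
C = V + |VC|·bis = (30.4048,3.8686)
T_A = V + ((C−V)·d_A)·d_A = V + 57.7852·d_A = (35.3691,-12.4652)
T_B = V + ((C−V)·d_B)·d_B = V + 57.7852·d_B = (17.3612,14.8823)
sweep = 180° − θ = 147.0825°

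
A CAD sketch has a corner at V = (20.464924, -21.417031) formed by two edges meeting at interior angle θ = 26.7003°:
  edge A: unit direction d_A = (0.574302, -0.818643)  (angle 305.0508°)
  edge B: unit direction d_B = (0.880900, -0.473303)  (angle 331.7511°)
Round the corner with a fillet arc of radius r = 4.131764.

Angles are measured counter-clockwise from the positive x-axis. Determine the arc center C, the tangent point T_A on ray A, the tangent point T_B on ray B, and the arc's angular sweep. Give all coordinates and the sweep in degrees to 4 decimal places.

bisector direction at 318.4009° = (0.747809,-0.663914)
center distance |VC| = r/sin(θ/2) = 4.131764/sin(13.3501°) = 17.894058
C = V + |VC|·bis = (33.8463,-33.2971)
T_A = V + ((C−V)·d_A)·d_A = V + 17.4105·d_A = (30.4638,-35.6700)
T_B = V + ((C−V)·d_B)·d_B = V + 17.4105·d_B = (35.8018,-29.6575)
sweep = 180° − θ = 153.2997°

center=(33.8463,-33.2971) T_A=(30.4638,-35.6700) T_B=(35.8018,-29.6575) sweep=153.2997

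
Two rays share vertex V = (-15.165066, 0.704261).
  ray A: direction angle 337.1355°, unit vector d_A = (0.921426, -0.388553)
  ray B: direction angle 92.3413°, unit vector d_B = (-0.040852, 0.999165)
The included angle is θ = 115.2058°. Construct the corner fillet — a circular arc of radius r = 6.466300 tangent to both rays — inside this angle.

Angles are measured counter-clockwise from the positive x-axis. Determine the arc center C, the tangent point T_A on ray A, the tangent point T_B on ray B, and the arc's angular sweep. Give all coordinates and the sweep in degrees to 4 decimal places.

center=(-8.8718,5.0682) T_A=(-11.3843,-0.8900) T_B=(-15.3327,4.8040) sweep=64.7942

bisector direction at 34.7384° = (0.821762,0.569830)
center distance |VC| = r/sin(θ/2) = 6.466300/sin(57.6029°) = 7.658271
C = V + |VC|·bis = (-8.8718,5.0682)
T_A = V + ((C−V)·d_A)·d_A = V + 4.1032·d_A = (-11.3843,-0.8900)
T_B = V + ((C−V)·d_B)·d_B = V + 4.1032·d_B = (-15.3327,4.8040)
sweep = 180° − θ = 64.7942°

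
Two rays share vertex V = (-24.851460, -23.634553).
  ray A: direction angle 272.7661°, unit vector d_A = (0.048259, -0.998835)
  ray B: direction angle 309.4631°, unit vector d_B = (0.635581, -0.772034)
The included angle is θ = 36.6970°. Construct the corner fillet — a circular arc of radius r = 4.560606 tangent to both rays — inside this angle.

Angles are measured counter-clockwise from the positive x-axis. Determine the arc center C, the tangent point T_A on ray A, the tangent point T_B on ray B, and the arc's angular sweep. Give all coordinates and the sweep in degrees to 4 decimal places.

bisector direction at 291.1146° = (0.360235,-0.932862)
center distance |VC| = r/sin(θ/2) = 4.560606/sin(18.3485°) = 14.487496
C = V + |VC|·bis = (-19.6326,-37.1494)
T_A = V + ((C−V)·d_A)·d_A = V + 13.7509·d_A = (-24.1879,-37.3695)
T_B = V + ((C−V)·d_B)·d_B = V + 13.7509·d_B = (-16.1116,-34.2507)
sweep = 180° − θ = 143.3030°

center=(-19.6326,-37.1494) T_A=(-24.1879,-37.3695) T_B=(-16.1116,-34.2507) sweep=143.3030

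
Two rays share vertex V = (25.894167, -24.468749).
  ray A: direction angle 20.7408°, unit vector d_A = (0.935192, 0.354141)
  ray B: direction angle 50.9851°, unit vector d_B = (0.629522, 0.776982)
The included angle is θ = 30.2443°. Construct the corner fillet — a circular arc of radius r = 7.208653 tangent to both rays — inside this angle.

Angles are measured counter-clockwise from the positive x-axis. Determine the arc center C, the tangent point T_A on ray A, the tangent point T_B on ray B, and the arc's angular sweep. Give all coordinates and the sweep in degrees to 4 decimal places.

bisector direction at 35.8629° = (0.810421,0.585848)
center distance |VC| = r/sin(θ/2) = 7.208653/sin(15.1221°) = 27.632305
C = V + |VC|·bis = (48.2880,-8.2804)
T_A = V + ((C−V)·d_A)·d_A = V + 26.6754·d_A = (50.8408,-15.0219)
T_B = V + ((C−V)·d_B)·d_B = V + 26.6754·d_B = (42.6870,-3.7424)
sweep = 180° − θ = 149.7557°

center=(48.2880,-8.2804) T_A=(50.8408,-15.0219) T_B=(42.6870,-3.7424) sweep=149.7557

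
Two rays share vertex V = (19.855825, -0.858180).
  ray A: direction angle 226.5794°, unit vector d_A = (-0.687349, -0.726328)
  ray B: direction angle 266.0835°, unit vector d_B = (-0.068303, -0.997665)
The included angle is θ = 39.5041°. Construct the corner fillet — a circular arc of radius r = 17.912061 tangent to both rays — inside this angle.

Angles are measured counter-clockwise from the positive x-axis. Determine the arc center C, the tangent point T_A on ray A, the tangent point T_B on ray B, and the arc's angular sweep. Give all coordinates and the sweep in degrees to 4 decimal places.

bisector direction at 246.3314° = (-0.401445,-0.915883)
center distance |VC| = r/sin(θ/2) = 17.912061/sin(19.7521°) = 53.002042
C = V + |VC|·bis = (-1.4216,-49.4019)
T_A = V + ((C−V)·d_A)·d_A = V + 49.8836·d_A = (-14.4316,-37.0900)
T_B = V + ((C−V)·d_B)·d_B = V + 49.8836·d_B = (16.4486,-50.6253)
sweep = 180° − θ = 140.4959°

center=(-1.4216,-49.4019) T_A=(-14.4316,-37.0900) T_B=(16.4486,-50.6253) sweep=140.4959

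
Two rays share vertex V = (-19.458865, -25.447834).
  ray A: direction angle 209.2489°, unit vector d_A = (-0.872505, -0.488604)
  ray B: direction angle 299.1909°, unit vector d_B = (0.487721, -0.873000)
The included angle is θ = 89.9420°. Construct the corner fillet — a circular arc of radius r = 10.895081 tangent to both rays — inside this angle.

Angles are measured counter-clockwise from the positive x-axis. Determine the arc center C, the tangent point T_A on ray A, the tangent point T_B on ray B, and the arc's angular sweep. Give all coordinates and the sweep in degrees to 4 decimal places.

bisector direction at 254.2199° = (-0.271946,-0.962313)
center distance |VC| = r/sin(θ/2) = 10.895081/sin(44.9710°) = 15.415776
C = V + |VC|·bis = (-23.6511,-40.2826)
T_A = V + ((C−V)·d_A)·d_A = V + 10.9061·d_A = (-28.9745,-30.7766)
T_B = V + ((C−V)·d_B)·d_B = V + 10.9061·d_B = (-14.1397,-34.9689)
sweep = 180° − θ = 90.0580°

center=(-23.6511,-40.2826) T_A=(-28.9745,-30.7766) T_B=(-14.1397,-34.9689) sweep=90.0580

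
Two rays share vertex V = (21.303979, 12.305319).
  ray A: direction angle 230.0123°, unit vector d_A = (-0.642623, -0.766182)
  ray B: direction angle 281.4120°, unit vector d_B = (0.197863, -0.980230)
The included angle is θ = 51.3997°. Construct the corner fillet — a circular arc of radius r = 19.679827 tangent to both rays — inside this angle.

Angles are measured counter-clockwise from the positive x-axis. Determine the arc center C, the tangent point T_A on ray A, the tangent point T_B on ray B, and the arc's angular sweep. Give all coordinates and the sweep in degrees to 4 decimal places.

bisector direction at 255.7122° = (-0.246794,-0.969068)
center distance |VC| = r/sin(θ/2) = 19.679827/sin(25.6999°) = 45.381118
C = V + |VC|·bis = (10.1042,-31.6721)
T_A = V + ((C−V)·d_A)·d_A = V + 40.8919·d_A = (-4.9741,-19.0254)
T_B = V + ((C−V)·d_B)·d_B = V + 40.8919·d_B = (29.3950,-27.7782)
sweep = 180° − θ = 128.6003°

center=(10.1042,-31.6721) T_A=(-4.9741,-19.0254) T_B=(29.3950,-27.7782) sweep=128.6003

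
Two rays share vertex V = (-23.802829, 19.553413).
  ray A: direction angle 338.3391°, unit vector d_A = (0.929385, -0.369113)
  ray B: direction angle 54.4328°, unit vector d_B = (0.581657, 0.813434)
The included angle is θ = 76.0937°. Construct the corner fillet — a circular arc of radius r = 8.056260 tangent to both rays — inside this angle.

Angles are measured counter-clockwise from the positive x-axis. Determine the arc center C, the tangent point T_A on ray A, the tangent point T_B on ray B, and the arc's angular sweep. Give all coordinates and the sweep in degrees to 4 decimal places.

bisector direction at 16.3859° = (0.959383,0.282106)
center distance |VC| = r/sin(θ/2) = 8.056260/sin(38.0468°) = 13.071859
C = V + |VC|·bis = (-11.2619,23.2411)
T_A = V + ((C−V)·d_A)·d_A = V + 10.2942·d_A = (-14.2356,15.7537)
T_B = V + ((C−V)·d_B)·d_B = V + 10.2942·d_B = (-17.8151,27.9270)
sweep = 180° − θ = 103.9063°

center=(-11.2619,23.2411) T_A=(-14.2356,15.7537) T_B=(-17.8151,27.9270) sweep=103.9063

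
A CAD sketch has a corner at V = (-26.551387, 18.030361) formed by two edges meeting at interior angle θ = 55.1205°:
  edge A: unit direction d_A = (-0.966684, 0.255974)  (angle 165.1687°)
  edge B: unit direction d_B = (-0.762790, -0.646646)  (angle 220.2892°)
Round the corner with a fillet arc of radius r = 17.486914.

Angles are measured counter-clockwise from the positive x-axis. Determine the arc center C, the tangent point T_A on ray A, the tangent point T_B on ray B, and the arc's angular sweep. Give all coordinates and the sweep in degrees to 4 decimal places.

center=(-63.4173,9.7027) T_A=(-58.9411,26.6070) T_B=(-52.1094,-3.6361) sweep=124.8795

bisector direction at 192.7289° = (-0.975423,-0.220339)
center distance |VC| = r/sin(θ/2) = 17.486914/sin(27.5602°) = 37.794744
C = V + |VC|·bis = (-63.4173,9.7027)
T_A = V + ((C−V)·d_A)·d_A = V + 33.5060·d_A = (-58.9411,26.6070)
T_B = V + ((C−V)·d_B)·d_B = V + 33.5060·d_B = (-52.1094,-3.6361)
sweep = 180° − θ = 124.8795°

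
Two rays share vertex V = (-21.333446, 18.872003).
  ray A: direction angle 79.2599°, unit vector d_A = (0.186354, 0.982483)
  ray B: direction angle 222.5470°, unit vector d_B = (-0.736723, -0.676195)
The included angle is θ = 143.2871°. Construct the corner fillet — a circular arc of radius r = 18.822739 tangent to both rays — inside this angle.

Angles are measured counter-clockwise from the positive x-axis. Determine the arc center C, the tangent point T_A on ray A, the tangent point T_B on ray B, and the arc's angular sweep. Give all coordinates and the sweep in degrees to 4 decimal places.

bisector direction at 150.9034° = (-0.873802,0.486283)
center distance |VC| = r/sin(θ/2) = 18.822739/sin(71.6436°) = 19.831871
C = V + |VC|·bis = (-38.6626,28.5159)
T_A = V + ((C−V)·d_A)·d_A = V + 6.2456·d_A = (-20.1696,25.0082)
T_B = V + ((C−V)·d_B)·d_B = V + 6.2456·d_B = (-25.9347,14.6488)
sweep = 180° − θ = 36.7129°

center=(-38.6626,28.5159) T_A=(-20.1696,25.0082) T_B=(-25.9347,14.6488) sweep=36.7129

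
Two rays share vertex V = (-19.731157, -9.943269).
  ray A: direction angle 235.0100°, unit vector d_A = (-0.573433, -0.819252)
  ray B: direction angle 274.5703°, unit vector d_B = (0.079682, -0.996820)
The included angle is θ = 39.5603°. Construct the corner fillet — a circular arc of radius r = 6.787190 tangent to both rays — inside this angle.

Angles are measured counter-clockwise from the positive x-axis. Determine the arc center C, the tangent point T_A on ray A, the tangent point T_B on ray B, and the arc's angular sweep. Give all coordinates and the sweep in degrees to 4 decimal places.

bisector direction at 254.7902° = (-0.262355,-0.964971)
center distance |VC| = r/sin(θ/2) = 6.787190/sin(19.7801°) = 20.056001
C = V + |VC|·bis = (-24.9930,-29.2967)
T_A = V + ((C−V)·d_A)·d_A = V + 18.8727·d_A = (-30.5534,-25.4047)
T_B = V + ((C−V)·d_B)·d_B = V + 18.8727·d_B = (-18.2273,-28.7559)
sweep = 180° − θ = 140.4397°

center=(-24.9930,-29.2967) T_A=(-30.5534,-25.4047) T_B=(-18.2273,-28.7559) sweep=140.4397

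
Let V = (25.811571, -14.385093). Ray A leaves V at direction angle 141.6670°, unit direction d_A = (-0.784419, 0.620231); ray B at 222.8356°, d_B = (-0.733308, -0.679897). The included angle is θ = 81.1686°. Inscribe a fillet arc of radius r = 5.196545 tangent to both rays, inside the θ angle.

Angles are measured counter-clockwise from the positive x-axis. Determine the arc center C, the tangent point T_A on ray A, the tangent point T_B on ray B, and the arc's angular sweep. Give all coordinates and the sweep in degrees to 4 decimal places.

bisector direction at 182.2513° = (-0.999228,-0.039282)
center distance |VC| = r/sin(θ/2) = 5.196545/sin(40.5843°) = 7.987727
C = V + |VC|·bis = (17.8300,-14.6989)
T_A = V + ((C−V)·d_A)·d_A = V + 6.0663·d_A = (21.0531,-10.6226)
T_B = V + ((C−V)·d_B)·d_B = V + 6.0663·d_B = (21.3631,-18.5095)
sweep = 180° − θ = 98.8314°

center=(17.8300,-14.6989) T_A=(21.0531,-10.6226) T_B=(21.3631,-18.5095) sweep=98.8314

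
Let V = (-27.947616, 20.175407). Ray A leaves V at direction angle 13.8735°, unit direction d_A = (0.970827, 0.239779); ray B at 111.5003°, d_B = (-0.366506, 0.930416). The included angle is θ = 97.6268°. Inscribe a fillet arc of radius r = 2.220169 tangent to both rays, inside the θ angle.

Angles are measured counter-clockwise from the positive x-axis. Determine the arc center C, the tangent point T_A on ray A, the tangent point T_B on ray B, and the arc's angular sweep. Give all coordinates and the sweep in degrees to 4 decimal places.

bisector direction at 62.6869° = (0.458853,0.888512)
center distance |VC| = r/sin(θ/2) = 2.220169/sin(48.8134°) = 2.950120
C = V + |VC|·bis = (-26.5939,22.7966)
T_A = V + ((C−V)·d_A)·d_A = V + 1.9427·d_A = (-26.0616,20.6412)
T_B = V + ((C−V)·d_B)·d_B = V + 1.9427·d_B = (-28.6596,21.9829)
sweep = 180° − θ = 82.3732°

center=(-26.5939,22.7966) T_A=(-26.0616,20.6412) T_B=(-28.6596,21.9829) sweep=82.3732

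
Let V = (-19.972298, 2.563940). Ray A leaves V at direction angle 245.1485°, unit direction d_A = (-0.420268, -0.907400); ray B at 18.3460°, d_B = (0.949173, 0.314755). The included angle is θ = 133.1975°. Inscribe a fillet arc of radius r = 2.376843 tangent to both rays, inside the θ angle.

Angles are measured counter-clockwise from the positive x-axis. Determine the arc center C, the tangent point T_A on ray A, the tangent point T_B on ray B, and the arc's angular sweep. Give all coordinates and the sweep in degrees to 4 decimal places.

bisector direction at 311.7473° = (0.665846,-0.746089)
center distance |VC| = r/sin(θ/2) = 2.376843/sin(66.5987°) = 2.589870
C = V + |VC|·bis = (-18.2478,0.6317)
T_A = V + ((C−V)·d_A)·d_A = V + 1.0286·d_A = (-20.4046,1.6306)
T_B = V + ((C−V)·d_B)·d_B = V + 1.0286·d_B = (-18.9960,2.8877)
sweep = 180° − θ = 46.8025°

center=(-18.2478,0.6317) T_A=(-20.4046,1.6306) T_B=(-18.9960,2.8877) sweep=46.8025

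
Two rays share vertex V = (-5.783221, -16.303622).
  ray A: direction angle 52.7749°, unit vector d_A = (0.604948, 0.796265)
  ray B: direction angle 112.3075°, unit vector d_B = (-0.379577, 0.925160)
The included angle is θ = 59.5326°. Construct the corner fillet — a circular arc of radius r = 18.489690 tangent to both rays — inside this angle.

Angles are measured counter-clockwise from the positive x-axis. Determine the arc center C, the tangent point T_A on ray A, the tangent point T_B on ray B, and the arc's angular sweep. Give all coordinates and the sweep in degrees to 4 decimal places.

bisector direction at 82.5412° = (0.129813,0.991538)
center distance |VC| = r/sin(θ/2) = 18.489690/sin(29.7663°) = 37.242800
C = V + |VC|·bis = (-0.9486,20.6240)
T_A = V + ((C−V)·d_A)·d_A = V + 32.3289·d_A = (13.7741,9.4387)
T_B = V + ((C−V)·d_B)·d_B = V + 32.3289·d_B = (-18.0545,13.6058)
sweep = 180° − θ = 120.4674°

center=(-0.9486,20.6240) T_A=(13.7741,9.4387) T_B=(-18.0545,13.6058) sweep=120.4674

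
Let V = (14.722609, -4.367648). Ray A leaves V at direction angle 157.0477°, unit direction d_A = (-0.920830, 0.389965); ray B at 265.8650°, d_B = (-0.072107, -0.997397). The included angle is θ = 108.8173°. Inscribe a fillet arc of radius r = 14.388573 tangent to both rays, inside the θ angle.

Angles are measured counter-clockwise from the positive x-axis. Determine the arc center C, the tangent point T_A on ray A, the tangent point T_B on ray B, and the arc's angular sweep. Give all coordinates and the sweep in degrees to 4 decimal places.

center=(-0.3711,-13.6012) T_A=(5.2400,-0.3518) T_B=(13.9801,-14.6388) sweep=71.1827

bisector direction at 211.4563° = (-0.853038,-0.521849)
center distance |VC| = r/sin(θ/2) = 14.388573/sin(54.4087°) = 17.694016
C = V + |VC|·bis = (-0.3711,-13.6012)
T_A = V + ((C−V)·d_A)·d_A = V + 10.2979·d_A = (5.2400,-0.3518)
T_B = V + ((C−V)·d_B)·d_B = V + 10.2979·d_B = (13.9801,-14.6388)
sweep = 180° − θ = 71.1827°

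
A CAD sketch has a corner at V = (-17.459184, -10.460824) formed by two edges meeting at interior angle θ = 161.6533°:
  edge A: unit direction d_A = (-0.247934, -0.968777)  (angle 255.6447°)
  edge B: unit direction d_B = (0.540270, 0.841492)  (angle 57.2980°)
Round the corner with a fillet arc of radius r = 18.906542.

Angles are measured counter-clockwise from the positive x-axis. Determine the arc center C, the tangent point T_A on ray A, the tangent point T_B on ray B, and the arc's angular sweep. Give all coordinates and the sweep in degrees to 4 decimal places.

bisector direction at 336.4713° = (0.916861,-0.399208)
center distance |VC| = r/sin(θ/2) = 18.906542/sin(80.8267°) = 19.151479
C = V + |VC|·bis = (0.1001,-18.1062)
T_A = V + ((C−V)·d_A)·d_A = V + 3.0532·d_A = (-18.2162,-13.4187)
T_B = V + ((C−V)·d_B)·d_B = V + 3.0532·d_B = (-15.8097,-7.8916)
sweep = 180° − θ = 18.3467°

center=(0.1001,-18.1062) T_A=(-18.2162,-13.4187) T_B=(-15.8097,-7.8916) sweep=18.3467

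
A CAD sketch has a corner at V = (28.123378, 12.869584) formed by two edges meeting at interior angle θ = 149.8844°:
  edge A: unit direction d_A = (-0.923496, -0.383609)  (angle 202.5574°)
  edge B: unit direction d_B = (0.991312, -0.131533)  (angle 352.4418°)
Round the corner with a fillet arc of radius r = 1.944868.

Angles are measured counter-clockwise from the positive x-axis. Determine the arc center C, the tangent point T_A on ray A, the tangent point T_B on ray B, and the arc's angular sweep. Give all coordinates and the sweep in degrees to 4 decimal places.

center=(28.3862,10.8728) T_A=(27.6402,12.6689) T_B=(28.6421,12.8008) sweep=30.1156

bisector direction at 277.4996° = (0.130519,-0.991446)
center distance |VC| = r/sin(θ/2) = 1.944868/sin(74.9422°) = 2.014021
C = V + |VC|·bis = (28.3862,10.8728)
T_A = V + ((C−V)·d_A)·d_A = V + 0.5232·d_A = (27.6402,12.6689)
T_B = V + ((C−V)·d_B)·d_B = V + 0.5232·d_B = (28.6421,12.8008)
sweep = 180° − θ = 30.1156°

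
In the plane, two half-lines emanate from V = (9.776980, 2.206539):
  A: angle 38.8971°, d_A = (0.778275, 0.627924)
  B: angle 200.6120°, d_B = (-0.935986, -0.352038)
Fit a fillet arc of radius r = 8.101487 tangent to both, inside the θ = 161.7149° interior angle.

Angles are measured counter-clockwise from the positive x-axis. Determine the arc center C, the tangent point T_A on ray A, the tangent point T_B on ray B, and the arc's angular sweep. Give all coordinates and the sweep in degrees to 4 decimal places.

center=(5.7046,9.3304) T_A=(10.7917,3.0252) T_B=(8.5566,1.7475) sweep=18.2851

bisector direction at 119.7546° = (-0.496285,0.868159)
center distance |VC| = r/sin(θ/2) = 8.101487/sin(80.8575°) = 8.205732
C = V + |VC|·bis = (5.7046,9.3304)
T_A = V + ((C−V)·d_A)·d_A = V + 1.3038·d_A = (10.7917,3.0252)
T_B = V + ((C−V)·d_B)·d_B = V + 1.3038·d_B = (8.5566,1.7475)
sweep = 180° − θ = 18.2851°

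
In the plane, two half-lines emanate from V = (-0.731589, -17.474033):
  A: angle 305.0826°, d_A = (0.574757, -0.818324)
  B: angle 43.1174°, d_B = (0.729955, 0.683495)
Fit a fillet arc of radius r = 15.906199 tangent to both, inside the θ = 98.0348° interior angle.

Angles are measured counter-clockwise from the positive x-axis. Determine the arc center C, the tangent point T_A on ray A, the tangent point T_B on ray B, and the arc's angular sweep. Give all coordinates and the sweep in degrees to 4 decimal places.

center=(20.2272,-19.6399) T_A=(7.2107,-28.7821) T_B=(9.3553,-8.0291) sweep=81.9652

bisector direction at 354.1000° = (0.994703,-0.102793)
center distance |VC| = r/sin(θ/2) = 15.906199/sin(49.0174°) = 21.070359
C = V + |VC|·bis = (20.2272,-19.6399)
T_A = V + ((C−V)·d_A)·d_A = V + 13.8186·d_A = (7.2107,-28.7821)
T_B = V + ((C−V)·d_B)·d_B = V + 13.8186·d_B = (9.3553,-8.0291)
sweep = 180° − θ = 81.9652°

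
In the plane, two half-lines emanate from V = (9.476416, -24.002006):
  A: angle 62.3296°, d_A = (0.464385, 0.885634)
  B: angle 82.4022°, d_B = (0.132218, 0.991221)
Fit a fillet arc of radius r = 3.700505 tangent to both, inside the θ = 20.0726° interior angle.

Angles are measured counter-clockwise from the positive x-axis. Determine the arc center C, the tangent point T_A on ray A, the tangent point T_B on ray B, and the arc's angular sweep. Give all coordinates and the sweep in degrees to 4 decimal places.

bisector direction at 72.3659° = (0.302937,0.953011)
center distance |VC| = r/sin(θ/2) = 3.700505/sin(10.0363°) = 21.234068
C = V + |VC|·bis = (15.9090,-3.7657)
T_A = V + ((C−V)·d_A)·d_A = V + 20.9091·d_A = (19.1863,-5.4842)
T_B = V + ((C−V)·d_B)·d_B = V + 20.9091·d_B = (12.2410,-3.2764)
sweep = 180° − θ = 159.9274°

center=(15.9090,-3.7657) T_A=(19.1863,-5.4842) T_B=(12.2410,-3.2764) sweep=159.9274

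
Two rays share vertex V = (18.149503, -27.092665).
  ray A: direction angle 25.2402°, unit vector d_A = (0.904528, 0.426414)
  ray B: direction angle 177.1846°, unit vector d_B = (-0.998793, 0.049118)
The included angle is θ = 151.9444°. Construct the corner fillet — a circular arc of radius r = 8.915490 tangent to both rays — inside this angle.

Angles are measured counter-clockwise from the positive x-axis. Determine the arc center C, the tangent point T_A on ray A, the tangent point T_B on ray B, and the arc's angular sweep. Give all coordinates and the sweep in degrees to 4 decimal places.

center=(16.3626,-18.0785) T_A=(20.1643,-26.1428) T_B=(15.9247,-26.9833) sweep=28.0556

bisector direction at 101.2124° = (-0.194447,0.980913)
center distance |VC| = r/sin(θ/2) = 8.915490/sin(75.9722°) = 9.189538
C = V + |VC|·bis = (16.3626,-18.0785)
T_A = V + ((C−V)·d_A)·d_A = V + 2.2275·d_A = (20.1643,-26.1428)
T_B = V + ((C−V)·d_B)·d_B = V + 2.2275·d_B = (15.9247,-26.9833)
sweep = 180° − θ = 28.0556°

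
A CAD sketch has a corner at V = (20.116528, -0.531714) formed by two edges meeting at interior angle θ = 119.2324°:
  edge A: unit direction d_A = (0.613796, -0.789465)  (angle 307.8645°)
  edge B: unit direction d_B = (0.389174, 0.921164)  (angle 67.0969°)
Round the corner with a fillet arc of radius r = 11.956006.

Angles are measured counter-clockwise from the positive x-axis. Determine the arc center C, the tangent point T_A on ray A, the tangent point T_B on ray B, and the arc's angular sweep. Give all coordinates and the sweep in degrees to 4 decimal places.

bisector direction at 7.4807° = (0.991489,0.130192)
center distance |VC| = r/sin(θ/2) = 11.956006/sin(59.6162°) = 13.859518
C = V + |VC|·bis = (33.8581,1.2727)
T_A = V + ((C−V)·d_A)·d_A = V + 7.0100·d_A = (24.4192,-6.0659)
T_B = V + ((C−V)·d_B)·d_B = V + 7.0100·d_B = (22.8446,5.9257)
sweep = 180° − θ = 60.7676°

center=(33.8581,1.2727) T_A=(24.4192,-6.0659) T_B=(22.8446,5.9257) sweep=60.7676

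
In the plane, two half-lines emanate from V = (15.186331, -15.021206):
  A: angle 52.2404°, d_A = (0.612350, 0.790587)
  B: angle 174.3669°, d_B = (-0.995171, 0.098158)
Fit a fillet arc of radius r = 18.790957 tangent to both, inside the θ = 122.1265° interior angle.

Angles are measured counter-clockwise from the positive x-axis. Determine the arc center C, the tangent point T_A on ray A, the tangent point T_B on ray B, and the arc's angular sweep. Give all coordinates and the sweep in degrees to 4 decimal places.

center=(6.6921,4.6988) T_A=(21.5480,-6.8079) T_B=(4.8476,-14.0015) sweep=57.8735

bisector direction at 113.3037° = (-0.395604,0.918421)
center distance |VC| = r/sin(θ/2) = 18.790957/sin(61.0632°) = 21.471591
C = V + |VC|·bis = (6.6921,4.6988)
T_A = V + ((C−V)·d_A)·d_A = V + 10.3889·d_A = (21.5480,-6.8079)
T_B = V + ((C−V)·d_B)·d_B = V + 10.3889·d_B = (4.8476,-14.0015)
sweep = 180° − θ = 57.8735°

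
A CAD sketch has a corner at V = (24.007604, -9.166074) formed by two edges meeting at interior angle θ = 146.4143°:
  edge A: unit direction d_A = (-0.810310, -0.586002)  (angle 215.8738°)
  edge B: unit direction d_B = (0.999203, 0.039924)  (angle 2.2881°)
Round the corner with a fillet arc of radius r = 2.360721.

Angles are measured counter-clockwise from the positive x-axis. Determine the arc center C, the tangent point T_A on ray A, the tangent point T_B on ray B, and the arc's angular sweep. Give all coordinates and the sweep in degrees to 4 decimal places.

bisector direction at 289.0809° = (0.326904,-0.945058)
center distance |VC| = r/sin(θ/2) = 2.360721/sin(73.2071°) = 2.465877
C = V + |VC|·bis = (24.8137,-11.4965)
T_A = V + ((C−V)·d_A)·d_A = V + 0.7124·d_A = (23.4303,-9.5836)
T_B = V + ((C−V)·d_B)·d_B = V + 0.7124·d_B = (24.7195,-9.1376)
sweep = 180° − θ = 33.5857°

center=(24.8137,-11.4965) T_A=(23.4303,-9.5836) T_B=(24.7195,-9.1376) sweep=33.5857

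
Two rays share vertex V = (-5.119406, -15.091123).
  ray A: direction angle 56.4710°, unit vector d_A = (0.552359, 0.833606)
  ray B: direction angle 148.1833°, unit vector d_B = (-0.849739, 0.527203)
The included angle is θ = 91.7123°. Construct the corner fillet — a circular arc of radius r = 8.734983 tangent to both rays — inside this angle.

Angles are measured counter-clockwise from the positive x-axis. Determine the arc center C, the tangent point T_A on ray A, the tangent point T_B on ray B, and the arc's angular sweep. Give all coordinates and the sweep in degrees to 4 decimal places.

bisector direction at 102.3272° = (-0.213493,0.976945)
center distance |VC| = r/sin(θ/2) = 8.734983/sin(45.8561°) = 12.172606
C = V + |VC|·bis = (-7.7182,-3.1992)
T_A = V + ((C−V)·d_A)·d_A = V + 8.4778·d_A = (-0.4366,-8.0240)
T_B = V + ((C−V)·d_B)·d_B = V + 8.4778·d_B = (-12.3233,-10.6216)
sweep = 180° − θ = 88.2877°

center=(-7.7182,-3.1992) T_A=(-0.4366,-8.0240) T_B=(-12.3233,-10.6216) sweep=88.2877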